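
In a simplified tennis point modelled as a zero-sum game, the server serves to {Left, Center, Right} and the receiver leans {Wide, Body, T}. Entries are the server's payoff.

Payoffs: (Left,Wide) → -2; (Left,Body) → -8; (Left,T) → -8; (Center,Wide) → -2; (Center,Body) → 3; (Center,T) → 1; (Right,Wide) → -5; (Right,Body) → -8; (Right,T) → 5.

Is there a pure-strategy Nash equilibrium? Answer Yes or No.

Yes

Row minima: Left → -8, Center → -2, Right → -8; maximin = -2.
Column maxima: Wide → -2, Body → 3, T → 5; minimax = -2.
maximin = minimax = -2, so a saddle point exists.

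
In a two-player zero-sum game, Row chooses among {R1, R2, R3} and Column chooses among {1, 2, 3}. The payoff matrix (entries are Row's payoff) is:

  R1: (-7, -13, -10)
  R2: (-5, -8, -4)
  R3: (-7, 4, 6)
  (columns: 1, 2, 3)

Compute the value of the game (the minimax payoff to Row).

Row minima: R1 → -13, R2 → -8, R3 → -7; maximin = -7.
Column maxima: 1 → -5, 2 → 4, 3 → 6; minimax = -5.
-7 ≠ -5, so there is no saddle point; optimal play is mixed.
R1 is strictly dominated by R2, so Row never plays it.
With R1 eliminated, 3 is strictly dominated by 1 (it gives Row strictly more in every remaining row), so Column never plays it.
On the remaining 2×2 (R2, R3 vs 1, 2):
Let Row play R2 with probability p. Expected payoff against 1: (-5)p + (-7)(1−p) = 2p − 7; against 2: (-8)p + 4(1−p) = −12p + 4.
Setting these equal: 2p − 7 = −12p + 4 ⇒ 14p = 11 ⇒ p = 11/14, and the value is (2)·(11/14) − 7 = -38/7.
For Column: with q = P(1), equating R2's and R3's payoffs gives 3q − 8 = −11q + 4 ⇒ q = 6/7.

-38/7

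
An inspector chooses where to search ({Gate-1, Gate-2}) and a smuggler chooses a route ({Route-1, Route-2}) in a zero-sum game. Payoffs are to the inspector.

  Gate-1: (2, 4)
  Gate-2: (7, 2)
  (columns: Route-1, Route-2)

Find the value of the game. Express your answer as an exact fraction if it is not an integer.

24/7

Row minima: Gate-1 → 2, Gate-2 → 2; maximin = 2.
Column maxima: Route-1 → 7, Route-2 → 4; minimax = 4.
2 ≠ 4, so there is no saddle point; optimal play is mixed.
Let the inspector play Gate-1 with probability p. Expected payoff against Route-1: 2p + 7(1−p) = −5p + 7; against Route-2: 4p + 2(1−p) = 2p + 2.
Setting these equal: −5p + 7 = 2p + 2 ⇒ −7p = -5 ⇒ p = 5/7, and the value is (-5)·(5/7) + 7 = 24/7.
For the smuggler: with q = P(Route-1), equating Gate-1's and Gate-2's payoffs gives −2q + 4 = 5q + 2 ⇒ q = 2/7.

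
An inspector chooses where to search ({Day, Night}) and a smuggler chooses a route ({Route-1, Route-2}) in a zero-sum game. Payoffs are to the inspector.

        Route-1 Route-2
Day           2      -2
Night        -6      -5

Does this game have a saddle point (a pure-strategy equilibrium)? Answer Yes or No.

Row minima: Day → -2, Night → -6; maximin = -2.
Column maxima: Route-1 → 2, Route-2 → -2; minimax = -2.
maximin = minimax = -2, so a saddle point exists.

Yes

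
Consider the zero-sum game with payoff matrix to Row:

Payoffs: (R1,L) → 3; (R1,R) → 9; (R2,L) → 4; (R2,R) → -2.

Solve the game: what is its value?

7/2

Row minima: R1 → 3, R2 → -2; maximin = 3.
Column maxima: L → 4, R → 9; minimax = 4.
3 ≠ 4, so there is no saddle point; optimal play is mixed.
Let Row play R1 with probability p. Expected payoff against L: 3p + 4(1−p) = −p + 4; against R: 9p + (-2)(1−p) = 11p − 2.
Setting these equal: −p + 4 = 11p − 2 ⇒ −12p = -6 ⇒ p = 1/2, and the value is (-1)·(1/2) + 4 = 7/2.
For Column: with q = P(L), equating R1's and R2's payoffs gives −6q + 9 = 6q − 2 ⇒ q = 11/12.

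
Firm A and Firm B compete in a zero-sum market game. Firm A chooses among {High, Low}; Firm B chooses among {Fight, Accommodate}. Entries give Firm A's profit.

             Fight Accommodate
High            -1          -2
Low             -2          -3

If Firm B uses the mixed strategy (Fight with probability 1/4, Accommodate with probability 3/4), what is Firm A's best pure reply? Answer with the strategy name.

High

Expected payoff of High: (1/4)·(-1) + (3/4)·(-2) = -7/4.
Expected payoff of Low: (1/4)·(-2) + (3/4)·(-3) = -11/4.
The largest is -7/4, so Firm A's best response is High.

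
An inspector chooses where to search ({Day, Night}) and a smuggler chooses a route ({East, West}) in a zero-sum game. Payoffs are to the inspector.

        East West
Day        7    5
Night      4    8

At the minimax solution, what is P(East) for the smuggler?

1/2

Row minima: Day → 5, Night → 4; maximin = 5.
Column maxima: East → 7, West → 8; minimax = 7.
5 ≠ 7, so there is no saddle point; optimal play is mixed.
Let the inspector play Day with probability p. Expected payoff against East: 7p + 4(1−p) = 3p + 4; against West: 5p + 8(1−p) = −3p + 8.
Setting these equal: 3p + 4 = −3p + 8 ⇒ 6p = 4 ⇒ p = 2/3, and the value is (3)·(2/3) + 4 = 6.
For the smuggler: with q = P(East), equating Day's and Night's payoffs gives 2q + 5 = −4q + 8 ⇒ q = 1/2.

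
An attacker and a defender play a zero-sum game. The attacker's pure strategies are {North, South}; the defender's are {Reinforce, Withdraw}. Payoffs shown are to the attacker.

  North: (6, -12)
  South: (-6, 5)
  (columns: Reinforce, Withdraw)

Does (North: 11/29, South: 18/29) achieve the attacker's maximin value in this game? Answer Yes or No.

Yes

Against Reinforce this mix gives (11/29)·6 + (18/29)·(-6) = -42/29.
Against Withdraw this mix gives (11/29)·(-12) + (18/29)·5 = -42/29.
All of the defender's active replies (Reinforce, Withdraw) yield -42/29, and no column does worse for the attacker. The mix makes the defender indifferent and guarantees -42/29, so it is optimal.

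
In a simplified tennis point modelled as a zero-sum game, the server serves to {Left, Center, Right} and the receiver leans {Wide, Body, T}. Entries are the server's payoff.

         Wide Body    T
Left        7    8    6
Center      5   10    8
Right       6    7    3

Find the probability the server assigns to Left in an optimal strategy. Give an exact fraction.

3/4

Row minima: Left → 6, Center → 5, Right → 3; maximin = 6.
Column maxima: Wide → 7, Body → 10, T → 8; minimax = 7.
6 ≠ 7, so there is no saddle point; optimal play is mixed.
Right is strictly dominated by Left, so the server never plays it.
Body is strictly dominated by Wide (it gives the server strictly more in every row), so the receiver never plays it.
On the remaining 2×2 (Left, Center vs Wide, T):
Let the server play Left with probability p. Expected payoff against Wide: 7p + 5(1−p) = 2p + 5; against T: 6p + 8(1−p) = −2p + 8.
Setting these equal: 2p + 5 = −2p + 8 ⇒ 4p = 3 ⇒ p = 3/4, and the value is (2)·(3/4) + 5 = 13/2.
For the receiver: with q = P(Wide), equating Left's and Center's payoffs gives q + 6 = −3q + 8 ⇒ q = 1/2.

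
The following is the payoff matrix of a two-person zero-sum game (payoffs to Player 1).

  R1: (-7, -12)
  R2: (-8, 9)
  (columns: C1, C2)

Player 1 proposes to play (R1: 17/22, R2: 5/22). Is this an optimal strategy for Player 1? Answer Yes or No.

Yes

Against C1 this mix gives (17/22)·(-7) + (5/22)·(-8) = -159/22.
Against C2 this mix gives (17/22)·(-12) + (5/22)·9 = -159/22.
All of Player 2's active replies (C1, C2) yield -159/22, and no column does worse for Player 1. The mix makes Player 2 indifferent and guarantees -159/22, so it is optimal.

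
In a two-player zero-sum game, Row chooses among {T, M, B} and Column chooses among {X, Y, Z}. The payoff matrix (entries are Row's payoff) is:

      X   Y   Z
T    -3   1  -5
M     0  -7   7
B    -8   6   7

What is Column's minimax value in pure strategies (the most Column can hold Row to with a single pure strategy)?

Column maxima: X → 0, Y → 6, Z → 7.
The smallest of these is 0.

0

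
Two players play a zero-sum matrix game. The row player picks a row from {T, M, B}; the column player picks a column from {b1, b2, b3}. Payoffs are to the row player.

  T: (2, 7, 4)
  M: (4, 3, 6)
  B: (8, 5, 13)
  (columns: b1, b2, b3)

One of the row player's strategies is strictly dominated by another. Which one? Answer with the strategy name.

B gives a strictly higher payoff than M against every column: 8 > 4, 5 > 3, 13 > 6.
So M is strictly dominated and the row player never plays it.

M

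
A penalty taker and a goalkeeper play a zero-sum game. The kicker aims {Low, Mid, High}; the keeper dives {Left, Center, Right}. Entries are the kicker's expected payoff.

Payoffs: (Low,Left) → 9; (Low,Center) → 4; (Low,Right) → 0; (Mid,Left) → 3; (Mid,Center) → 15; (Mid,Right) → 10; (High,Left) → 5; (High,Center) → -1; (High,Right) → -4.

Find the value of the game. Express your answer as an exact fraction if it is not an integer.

45/8

Row minima: Low → 0, Mid → 3, High → -4; maximin = 3.
Column maxima: Left → 9, Center → 15, Right → 10; minimax = 9.
3 ≠ 9, so there is no saddle point; optimal play is mixed.
High is strictly dominated by Low, so the kicker never plays it.
Center is strictly dominated by Right (it gives the kicker strictly more in every row), so the keeper never plays it.
On the remaining 2×2 (Low, Mid vs Left, Right):
Let the kicker play Low with probability p. Expected payoff against Left: 9p + 3(1−p) = 6p + 3; against Right: 0p + 10(1−p) = −10p + 10.
Setting these equal: 6p + 3 = −10p + 10 ⇒ 16p = 7 ⇒ p = 7/16, and the value is (6)·(7/16) + 3 = 45/8.
For the keeper: with q = P(Left), equating Low's and Mid's payoffs gives 9q = −7q + 10 ⇒ q = 5/8.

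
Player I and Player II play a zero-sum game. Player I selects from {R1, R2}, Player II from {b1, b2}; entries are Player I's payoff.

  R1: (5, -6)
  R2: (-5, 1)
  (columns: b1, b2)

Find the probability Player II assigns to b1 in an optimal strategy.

Row minima: R1 → -6, R2 → -5; maximin = -5.
Column maxima: b1 → 5, b2 → 1; minimax = 1.
-5 ≠ 1, so there is no saddle point; optimal play is mixed.
Let Player I play R1 with probability p. Expected payoff against b1: 5p + (-5)(1−p) = 10p − 5; against b2: (-6)p + 1(1−p) = −7p + 1.
Setting these equal: 10p − 5 = −7p + 1 ⇒ 17p = 6 ⇒ p = 6/17, and the value is (10)·(6/17) − 5 = -25/17.
For Player II: with q = P(b1), equating R1's and R2's payoffs gives 11q − 6 = −6q + 1 ⇒ q = 7/17.

7/17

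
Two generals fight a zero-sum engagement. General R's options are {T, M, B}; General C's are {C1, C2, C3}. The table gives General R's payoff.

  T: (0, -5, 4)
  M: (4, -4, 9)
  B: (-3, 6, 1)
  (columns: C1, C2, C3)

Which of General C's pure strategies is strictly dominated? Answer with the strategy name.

C3

C1 holds General R's payoff strictly below C3 in every row: 0 < 4, 4 < 9, -3 < 1.
So C3 is strictly dominated for General C.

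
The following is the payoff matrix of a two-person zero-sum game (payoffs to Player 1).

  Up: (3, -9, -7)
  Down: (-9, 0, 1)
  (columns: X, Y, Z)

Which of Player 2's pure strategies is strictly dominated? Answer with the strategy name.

Y holds Player 1's payoff strictly below Z in every row: -9 < -7, 0 < 1.
So Z is strictly dominated for Player 2.

Z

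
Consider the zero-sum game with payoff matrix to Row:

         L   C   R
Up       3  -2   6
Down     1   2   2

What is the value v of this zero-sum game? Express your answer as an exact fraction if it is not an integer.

4/3

Row minima: Up → -2, Down → 1; maximin = 1.
Column maxima: L → 3, C → 2, R → 6; minimax = 2.
1 ≠ 2, so there is no saddle point; optimal play is mixed.
R is strictly dominated by L (it gives Row strictly more in every row), so Column never plays it.
On the remaining 2×2 (Up, Down vs L, C):
Let Row play Up with probability p. Expected payoff against L: 3p + 1(1−p) = 2p + 1; against C: (-2)p + 2(1−p) = −4p + 2.
Setting these equal: 2p + 1 = −4p + 2 ⇒ 6p = 1 ⇒ p = 1/6, and the value is (2)·(1/6) + 1 = 4/3.
For Column: with q = P(L), equating Up's and Down's payoffs gives 5q − 2 = −q + 2 ⇒ q = 2/3.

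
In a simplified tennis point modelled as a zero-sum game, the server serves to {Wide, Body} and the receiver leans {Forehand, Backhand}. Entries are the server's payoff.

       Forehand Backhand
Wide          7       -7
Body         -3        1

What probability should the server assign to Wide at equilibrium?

2/9

Row minima: Wide → -7, Body → -3; maximin = -3.
Column maxima: Forehand → 7, Backhand → 1; minimax = 1.
-3 ≠ 1, so there is no saddle point; optimal play is mixed.
Let the server play Wide with probability p. Expected payoff against Forehand: 7p + (-3)(1−p) = 10p − 3; against Backhand: (-7)p + 1(1−p) = −8p + 1.
Setting these equal: 10p − 3 = −8p + 1 ⇒ 18p = 4 ⇒ p = 2/9, and the value is (10)·(2/9) − 3 = -7/9.
For the receiver: with q = P(Forehand), equating Wide's and Body's payoffs gives 14q − 7 = −4q + 1 ⇒ q = 4/9.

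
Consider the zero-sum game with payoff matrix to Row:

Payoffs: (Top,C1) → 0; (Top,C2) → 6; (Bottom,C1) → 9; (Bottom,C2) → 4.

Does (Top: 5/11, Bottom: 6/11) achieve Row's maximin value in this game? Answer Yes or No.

Yes

Against C1 this mix gives (5/11)·0 + (6/11)·9 = 54/11.
Against C2 this mix gives (5/11)·6 + (6/11)·4 = 54/11.
All of Column's active replies (C1, C2) yield 54/11, and no column does worse for Row. The mix makes Column indifferent and guarantees 54/11, so it is optimal.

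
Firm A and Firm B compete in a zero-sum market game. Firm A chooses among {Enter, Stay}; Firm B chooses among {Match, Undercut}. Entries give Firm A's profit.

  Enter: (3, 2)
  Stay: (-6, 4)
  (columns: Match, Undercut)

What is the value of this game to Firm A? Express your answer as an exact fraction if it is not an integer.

24/11

Row minima: Enter → 2, Stay → -6; maximin = 2.
Column maxima: Match → 3, Undercut → 4; minimax = 3.
2 ≠ 3, so there is no saddle point; optimal play is mixed.
Let Firm A play Enter with probability p. Expected payoff against Match: 3p + (-6)(1−p) = 9p − 6; against Undercut: 2p + 4(1−p) = −2p + 4.
Setting these equal: 9p − 6 = −2p + 4 ⇒ 11p = 10 ⇒ p = 10/11, and the value is (9)·(10/11) − 6 = 24/11.
For Firm B: with q = P(Match), equating Enter's and Stay's payoffs gives q + 2 = −10q + 4 ⇒ q = 2/11.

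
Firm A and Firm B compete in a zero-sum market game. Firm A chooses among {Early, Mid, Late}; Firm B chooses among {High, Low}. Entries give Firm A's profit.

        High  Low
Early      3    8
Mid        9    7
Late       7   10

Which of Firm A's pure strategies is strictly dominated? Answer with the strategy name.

Early

Late gives a strictly higher payoff than Early against every column: 7 > 3, 10 > 8.
So Early is strictly dominated and Firm A never plays it.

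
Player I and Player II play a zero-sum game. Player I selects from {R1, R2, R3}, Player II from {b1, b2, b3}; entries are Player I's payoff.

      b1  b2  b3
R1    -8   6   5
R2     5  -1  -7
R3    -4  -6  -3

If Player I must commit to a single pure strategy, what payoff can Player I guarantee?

-6

Row minima: R1 → -8, R2 → -7, R3 → -6.
The best of these is -6.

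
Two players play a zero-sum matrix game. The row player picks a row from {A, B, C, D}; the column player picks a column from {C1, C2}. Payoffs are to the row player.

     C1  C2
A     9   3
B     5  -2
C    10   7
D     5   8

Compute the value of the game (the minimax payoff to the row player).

15/2

Row minima: A → 3, B → -2, C → 7, D → 5; maximin = 7.
Column maxima: C1 → 10, C2 → 8; minimax = 8.
7 ≠ 8, so there is no saddle point; optimal play is mixed.
A is strictly dominated by C, so the row player never plays it.
B is strictly dominated by C, so the row player never plays it.
On the remaining 2×2 (C, D vs C1, C2):
Let the row player play C with probability p. Expected payoff against C1: 10p + 5(1−p) = 5p + 5; against C2: 7p + 8(1−p) = −p + 8.
Setting these equal: 5p + 5 = −p + 8 ⇒ 6p = 3 ⇒ p = 1/2, and the value is (5)·(1/2) + 5 = 15/2.
For the column player: with q = P(C1), equating C's and D's payoffs gives 3q + 7 = −3q + 8 ⇒ q = 1/6.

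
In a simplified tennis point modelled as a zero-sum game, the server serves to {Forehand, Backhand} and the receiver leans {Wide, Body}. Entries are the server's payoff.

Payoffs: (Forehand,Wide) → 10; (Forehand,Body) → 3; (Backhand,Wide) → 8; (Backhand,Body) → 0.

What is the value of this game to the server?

3

Row minima: Forehand → 3, Backhand → 0; maximin = 3.
Column maxima: Wide → 10, Body → 3; minimax = 3.
Since maximin = minimax = 3, there is a saddle point and the value is 3.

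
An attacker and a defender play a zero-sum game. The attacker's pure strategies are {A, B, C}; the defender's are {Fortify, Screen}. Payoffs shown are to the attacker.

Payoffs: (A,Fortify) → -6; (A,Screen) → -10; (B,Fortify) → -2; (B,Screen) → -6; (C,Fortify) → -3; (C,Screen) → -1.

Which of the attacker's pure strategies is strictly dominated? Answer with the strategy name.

A

B gives a strictly higher payoff than A against every column: -2 > -6, -6 > -10.
So A is strictly dominated and the attacker never plays it.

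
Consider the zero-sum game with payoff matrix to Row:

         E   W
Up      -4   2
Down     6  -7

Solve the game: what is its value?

-16/19

Row minima: Up → -4, Down → -7; maximin = -4.
Column maxima: E → 6, W → 2; minimax = 2.
-4 ≠ 2, so there is no saddle point; optimal play is mixed.
Let Row play Up with probability p. Expected payoff against E: (-4)p + 6(1−p) = −10p + 6; against W: 2p + (-7)(1−p) = 9p − 7.
Setting these equal: −10p + 6 = 9p − 7 ⇒ −19p = -13 ⇒ p = 13/19, and the value is (-10)·(13/19) + 6 = -16/19.
For Column: with q = P(E), equating Up's and Down's payoffs gives −6q + 2 = 13q − 7 ⇒ q = 9/19.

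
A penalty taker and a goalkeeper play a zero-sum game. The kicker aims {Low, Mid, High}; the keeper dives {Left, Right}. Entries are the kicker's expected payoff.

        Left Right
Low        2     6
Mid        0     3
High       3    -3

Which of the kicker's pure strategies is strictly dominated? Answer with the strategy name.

Low gives a strictly higher payoff than Mid against every column: 2 > 0, 6 > 3.
So Mid is strictly dominated and the kicker never plays it.

Mid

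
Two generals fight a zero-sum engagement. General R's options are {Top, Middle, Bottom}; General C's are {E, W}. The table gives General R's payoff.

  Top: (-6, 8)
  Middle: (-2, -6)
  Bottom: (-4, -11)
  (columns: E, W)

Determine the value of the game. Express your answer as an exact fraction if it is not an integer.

Row minima: Top → -6, Middle → -6, Bottom → -11; maximin = -6.
Column maxima: E → -2, W → 8; minimax = -2.
-6 ≠ -2, so there is no saddle point; optimal play is mixed.
Bottom is strictly dominated by Middle, so General R never plays it.
On the remaining 2×2 (Top, Middle vs E, W):
Let General R play Top with probability p. Expected payoff against E: (-6)p + (-2)(1−p) = −4p − 2; against W: 8p + (-6)(1−p) = 14p − 6.
Setting these equal: −4p − 2 = 14p − 6 ⇒ −18p = -4 ⇒ p = 2/9, and the value is (-4)·(2/9) − 2 = -26/9.
For General C: with q = P(E), equating Top's and Middle's payoffs gives −14q + 8 = 4q − 6 ⇒ q = 7/9.

-26/9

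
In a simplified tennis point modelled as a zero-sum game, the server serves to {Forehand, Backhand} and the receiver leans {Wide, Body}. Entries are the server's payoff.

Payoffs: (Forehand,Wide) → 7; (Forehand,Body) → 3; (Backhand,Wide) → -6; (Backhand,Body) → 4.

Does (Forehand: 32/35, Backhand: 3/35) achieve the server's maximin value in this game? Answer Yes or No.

No

Against Wide this mix gives (32/35)·7 + (3/35)·(-6) = 206/35.
Against Body this mix gives (32/35)·3 + (3/35)·4 = 108/35.
The receiver will play Body, holding the server to 108/35. Shifting weight toward the row that does better against Body would raise this floor (the equalizing mix achieves 23/7 against both Body and Wide), so the proposed strategy is not optimal.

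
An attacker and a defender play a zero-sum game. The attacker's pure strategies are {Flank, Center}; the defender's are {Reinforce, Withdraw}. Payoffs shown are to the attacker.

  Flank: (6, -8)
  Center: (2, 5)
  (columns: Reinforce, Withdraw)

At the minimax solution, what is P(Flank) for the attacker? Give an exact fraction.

Row minima: Flank → -8, Center → 2; maximin = 2.
Column maxima: Reinforce → 6, Withdraw → 5; minimax = 5.
2 ≠ 5, so there is no saddle point; optimal play is mixed.
Let the attacker play Flank with probability p. Expected payoff against Reinforce: 6p + 2(1−p) = 4p + 2; against Withdraw: (-8)p + 5(1−p) = −13p + 5.
Setting these equal: 4p + 2 = −13p + 5 ⇒ 17p = 3 ⇒ p = 3/17, and the value is (4)·(3/17) + 2 = 46/17.
For the defender: with q = P(Reinforce), equating Flank's and Center's payoffs gives 14q − 8 = −3q + 5 ⇒ q = 13/17.

3/17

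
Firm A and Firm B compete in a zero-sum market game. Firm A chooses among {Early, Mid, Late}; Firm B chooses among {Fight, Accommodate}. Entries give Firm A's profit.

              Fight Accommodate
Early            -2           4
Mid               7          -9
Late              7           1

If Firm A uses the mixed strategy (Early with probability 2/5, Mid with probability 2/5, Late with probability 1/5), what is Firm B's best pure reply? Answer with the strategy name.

If Firm B plays Fight, Firm A's expected payoff is (2/5)·(-2) + (2/5)·7 + (1/5)·7 = 17/5.
If Firm B plays Accommodate, Firm A's expected payoff is (2/5)·4 + (2/5)·(-9) + (1/5)·1 = -9/5.
Firm B minimizes Firm A's payoff; the smallest is -9/5, so the best response is Accommodate.

Accommodate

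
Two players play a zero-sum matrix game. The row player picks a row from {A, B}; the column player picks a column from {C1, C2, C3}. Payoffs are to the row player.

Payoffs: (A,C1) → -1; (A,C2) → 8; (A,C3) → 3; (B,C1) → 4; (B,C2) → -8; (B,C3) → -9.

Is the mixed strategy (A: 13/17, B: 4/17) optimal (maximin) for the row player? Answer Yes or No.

Against C1 this mix gives (13/17)·(-1) + (4/17)·4 = 3/17.
Against C2 this mix gives (13/17)·8 + (4/17)·(-8) = 72/17.
Against C3 this mix gives (13/17)·3 + (4/17)·(-9) = 3/17.
All of the column player's active replies (C1, C3) yield 3/17, and no column does worse for the row player. The mix makes the column player indifferent and guarantees 3/17, so it is optimal.

Yes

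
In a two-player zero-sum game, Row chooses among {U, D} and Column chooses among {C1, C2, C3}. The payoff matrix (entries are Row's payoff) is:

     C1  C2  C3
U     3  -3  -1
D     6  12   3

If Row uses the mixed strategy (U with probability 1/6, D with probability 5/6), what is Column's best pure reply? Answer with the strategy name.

If Column plays C1, Row's expected payoff is (1/6)·3 + (5/6)·6 = 11/2.
If Column plays C2, Row's expected payoff is (1/6)·(-3) + (5/6)·12 = 19/2.
If Column plays C3, Row's expected payoff is (1/6)·(-1) + (5/6)·3 = 7/3.
Column minimizes Row's payoff; the smallest is 7/3, so the best response is C3.

C3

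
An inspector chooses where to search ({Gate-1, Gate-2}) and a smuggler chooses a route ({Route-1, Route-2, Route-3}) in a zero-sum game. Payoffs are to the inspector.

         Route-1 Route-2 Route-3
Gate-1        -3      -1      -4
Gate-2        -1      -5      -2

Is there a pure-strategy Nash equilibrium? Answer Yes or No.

No

Row minima: Gate-1 → -4, Gate-2 → -5; maximin = -4.
Column maxima: Route-1 → -1, Route-2 → -1, Route-3 → -2; minimax = -2.
-4 ≠ -2, so no pure-strategy equilibrium exists.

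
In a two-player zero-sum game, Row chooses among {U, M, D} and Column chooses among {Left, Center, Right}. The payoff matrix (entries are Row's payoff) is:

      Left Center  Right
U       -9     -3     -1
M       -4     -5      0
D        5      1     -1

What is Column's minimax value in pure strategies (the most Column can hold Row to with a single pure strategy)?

Column maxima: Left → 5, Center → 1, Right → 0.
The smallest of these is 0.

0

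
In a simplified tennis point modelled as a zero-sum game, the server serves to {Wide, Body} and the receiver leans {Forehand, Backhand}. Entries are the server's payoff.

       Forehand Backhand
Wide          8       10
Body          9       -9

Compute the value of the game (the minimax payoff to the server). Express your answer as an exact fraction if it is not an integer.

81/10

Row minima: Wide → 8, Body → -9; maximin = 8.
Column maxima: Forehand → 9, Backhand → 10; minimax = 9.
8 ≠ 9, so there is no saddle point; optimal play is mixed.
Let the server play Wide with probability p. Expected payoff against Forehand: 8p + 9(1−p) = −p + 9; against Backhand: 10p + (-9)(1−p) = 19p − 9.
Setting these equal: −p + 9 = 19p − 9 ⇒ −20p = -18 ⇒ p = 9/10, and the value is (-1)·(9/10) + 9 = 81/10.
For the receiver: with q = P(Forehand), equating Wide's and Body's payoffs gives −2q + 10 = 18q − 9 ⇒ q = 19/20.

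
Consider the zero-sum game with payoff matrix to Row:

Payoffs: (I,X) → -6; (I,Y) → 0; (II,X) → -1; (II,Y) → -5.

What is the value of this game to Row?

-3

Row minima: I → -6, II → -5; maximin = -5.
Column maxima: X → -1, Y → 0; minimax = -1.
-5 ≠ -1, so there is no saddle point; optimal play is mixed.
Let Row play I with probability p. Expected payoff against X: (-6)p + (-1)(1−p) = −5p − 1; against Y: 0p + (-5)(1−p) = 5p − 5.
Setting these equal: −5p − 1 = 5p − 5 ⇒ −10p = -4 ⇒ p = 2/5, and the value is (-5)·(2/5) − 1 = -3.
For Column: with q = P(X), equating I's and II's payoffs gives −6q = 4q − 5 ⇒ q = 1/2.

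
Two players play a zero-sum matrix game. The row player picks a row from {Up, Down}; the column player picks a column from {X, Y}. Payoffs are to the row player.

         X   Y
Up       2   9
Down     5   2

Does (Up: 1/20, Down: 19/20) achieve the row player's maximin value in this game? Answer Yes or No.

No

Against X this mix gives (1/20)·2 + (19/20)·5 = 97/20.
Against Y this mix gives (1/20)·9 + (19/20)·2 = 47/20.
The column player will play Y, holding the row player to 47/20. Shifting weight toward the row that does better against Y would raise this floor (the equalizing mix achieves 41/10 against both Y and X), so the proposed strategy is not optimal.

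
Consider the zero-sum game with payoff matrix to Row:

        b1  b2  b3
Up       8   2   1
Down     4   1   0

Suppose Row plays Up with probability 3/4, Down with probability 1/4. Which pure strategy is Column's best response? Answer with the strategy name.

b3

If Column plays b1, Row's expected payoff is (3/4)·8 + (1/4)·4 = 7.
If Column plays b2, Row's expected payoff is (3/4)·2 + (1/4)·1 = 7/4.
If Column plays b3, Row's expected payoff is (3/4)·1 + (1/4)·0 = 3/4.
Column minimizes Row's payoff; the smallest is 3/4, so the best response is b3.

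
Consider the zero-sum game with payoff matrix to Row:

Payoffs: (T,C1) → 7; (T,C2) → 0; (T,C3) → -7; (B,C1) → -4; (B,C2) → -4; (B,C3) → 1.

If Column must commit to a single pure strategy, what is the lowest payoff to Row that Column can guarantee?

Column maxima: C1 → 7, C2 → 0, C3 → 1.
The smallest of these is 0.

0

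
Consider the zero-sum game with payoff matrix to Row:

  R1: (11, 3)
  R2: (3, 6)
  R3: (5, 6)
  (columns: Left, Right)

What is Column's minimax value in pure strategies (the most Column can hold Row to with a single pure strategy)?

Column maxima: Left → 11, Right → 6.
The smallest of these is 6.

6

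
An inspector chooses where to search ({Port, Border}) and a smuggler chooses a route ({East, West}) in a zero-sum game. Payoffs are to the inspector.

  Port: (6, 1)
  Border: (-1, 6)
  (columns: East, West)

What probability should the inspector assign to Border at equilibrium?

5/12

Row minima: Port → 1, Border → -1; maximin = 1.
Column maxima: East → 6, West → 6; minimax = 6.
1 ≠ 6, so there is no saddle point; optimal play is mixed.
Let the inspector play Port with probability p. Expected payoff against East: 6p + (-1)(1−p) = 7p − 1; against West: 1p + 6(1−p) = −5p + 6.
Setting these equal: 7p − 1 = −5p + 6 ⇒ 12p = 7 ⇒ p = 7/12, and the value is (7)·(7/12) − 1 = 37/12.
For the smuggler: with q = P(East), equating Port's and Border's payoffs gives 5q + 1 = −7q + 6 ⇒ q = 5/12.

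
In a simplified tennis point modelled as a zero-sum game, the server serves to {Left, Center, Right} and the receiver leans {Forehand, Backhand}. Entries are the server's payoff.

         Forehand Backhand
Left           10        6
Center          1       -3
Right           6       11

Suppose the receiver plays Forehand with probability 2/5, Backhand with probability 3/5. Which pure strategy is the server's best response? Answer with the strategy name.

Right

Expected payoff of Left: (2/5)·10 + (3/5)·6 = 38/5.
Expected payoff of Center: (2/5)·1 + (3/5)·(-3) = -7/5.
Expected payoff of Right: (2/5)·6 + (3/5)·11 = 9.
The largest is 9, so the server's best response is Right.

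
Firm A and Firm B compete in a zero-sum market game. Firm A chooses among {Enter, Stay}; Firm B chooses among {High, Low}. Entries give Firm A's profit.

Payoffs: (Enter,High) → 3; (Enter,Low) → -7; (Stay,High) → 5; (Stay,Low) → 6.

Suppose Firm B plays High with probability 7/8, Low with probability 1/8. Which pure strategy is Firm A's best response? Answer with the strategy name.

Stay

Expected payoff of Enter: (7/8)·3 + (1/8)·(-7) = 7/4.
Expected payoff of Stay: (7/8)·5 + (1/8)·6 = 41/8.
The largest is 41/8, so Firm A's best response is Stay.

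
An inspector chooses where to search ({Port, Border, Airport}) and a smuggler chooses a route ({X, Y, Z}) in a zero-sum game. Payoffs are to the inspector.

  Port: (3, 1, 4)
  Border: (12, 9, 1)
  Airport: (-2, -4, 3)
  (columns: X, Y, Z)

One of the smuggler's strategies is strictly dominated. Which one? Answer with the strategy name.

Y holds the inspector's payoff strictly below X in every row: 1 < 3, 9 < 12, -4 < -2.
So X is strictly dominated for the smuggler.

X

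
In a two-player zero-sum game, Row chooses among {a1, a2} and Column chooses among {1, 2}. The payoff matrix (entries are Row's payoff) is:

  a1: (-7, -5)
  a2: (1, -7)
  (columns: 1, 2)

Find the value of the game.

Row minima: a1 → -7, a2 → -7; maximin = -7.
Column maxima: 1 → 1, 2 → -5; minimax = -5.
-7 ≠ -5, so there is no saddle point; optimal play is mixed.
Let Row play a1 with probability p. Expected payoff against 1: (-7)p + 1(1−p) = −8p + 1; against 2: (-5)p + (-7)(1−p) = 2p − 7.
Setting these equal: −8p + 1 = 2p − 7 ⇒ −10p = -8 ⇒ p = 4/5, and the value is (-8)·(4/5) + 1 = -27/5.
For Column: with q = P(1), equating a1's and a2's payoffs gives −2q − 5 = 8q − 7 ⇒ q = 1/5.

-27/5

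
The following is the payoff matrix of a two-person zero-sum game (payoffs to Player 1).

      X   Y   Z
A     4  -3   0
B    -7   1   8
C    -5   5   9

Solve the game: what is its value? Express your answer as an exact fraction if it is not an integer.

5/17

Row minima: A → -3, B → -7, C → -5; maximin = -3.
Column maxima: X → 4, Y → 5, Z → 9; minimax = 4.
-3 ≠ 4, so there is no saddle point; optimal play is mixed.
B is strictly dominated by C, so Player 1 never plays it.
Z is strictly dominated by Y (it gives Player 1 strictly more in every row), so Player 2 never plays it.
On the remaining 2×2 (A, C vs X, Y):
Let Player 1 play A with probability p. Expected payoff against X: 4p + (-5)(1−p) = 9p − 5; against Y: (-3)p + 5(1−p) = −8p + 5.
Setting these equal: 9p − 5 = −8p + 5 ⇒ 17p = 10 ⇒ p = 10/17, and the value is (9)·(10/17) − 5 = 5/17.
For Player 2: with q = P(X), equating A's and C's payoffs gives 7q − 3 = −10q + 5 ⇒ q = 8/17.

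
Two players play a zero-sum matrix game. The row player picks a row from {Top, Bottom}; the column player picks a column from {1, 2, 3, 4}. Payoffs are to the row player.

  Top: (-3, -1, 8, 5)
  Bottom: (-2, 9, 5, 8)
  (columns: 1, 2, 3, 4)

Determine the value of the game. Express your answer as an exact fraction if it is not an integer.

-2

Row minima: Top → -3, Bottom → -2; maximin = -2.
Column maxima: 1 → -2, 2 → 9, 3 → 8, 4 → 8; minimax = -2.
Since maximin = minimax = -2, there is a saddle point and the value is -2.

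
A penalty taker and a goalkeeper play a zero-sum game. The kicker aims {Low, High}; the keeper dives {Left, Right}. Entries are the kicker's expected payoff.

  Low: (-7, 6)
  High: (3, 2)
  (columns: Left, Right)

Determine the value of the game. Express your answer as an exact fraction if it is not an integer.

16/7

Row minima: Low → -7, High → 2; maximin = 2.
Column maxima: Left → 3, Right → 6; minimax = 3.
2 ≠ 3, so there is no saddle point; optimal play is mixed.
Let the kicker play Low with probability p. Expected payoff against Left: (-7)p + 3(1−p) = −10p + 3; against Right: 6p + 2(1−p) = 4p + 2.
Setting these equal: −10p + 3 = 4p + 2 ⇒ −14p = -1 ⇒ p = 1/14, and the value is (-10)·(1/14) + 3 = 16/7.
For the keeper: with q = P(Left), equating Low's and High's payoffs gives −13q + 6 = q + 2 ⇒ q = 2/7.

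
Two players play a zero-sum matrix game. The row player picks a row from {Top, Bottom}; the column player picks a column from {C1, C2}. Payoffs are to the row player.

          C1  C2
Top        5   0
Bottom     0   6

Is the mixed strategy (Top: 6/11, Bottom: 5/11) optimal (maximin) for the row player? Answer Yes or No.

Against C1 this mix gives (6/11)·5 + (5/11)·0 = 30/11.
Against C2 this mix gives (6/11)·0 + (5/11)·6 = 30/11.
All of the column player's active replies (C1, C2) yield 30/11, and no column does worse for the row player. The mix makes the column player indifferent and guarantees 30/11, so it is optimal.

Yes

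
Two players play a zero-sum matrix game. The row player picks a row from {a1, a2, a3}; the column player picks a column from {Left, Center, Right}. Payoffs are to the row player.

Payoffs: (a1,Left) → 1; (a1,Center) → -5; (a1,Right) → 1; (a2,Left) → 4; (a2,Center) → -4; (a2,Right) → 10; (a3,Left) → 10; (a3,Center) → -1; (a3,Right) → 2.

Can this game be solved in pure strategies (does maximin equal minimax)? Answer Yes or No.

Yes

Row minima: a1 → -5, a2 → -4, a3 → -1; maximin = -1.
Column maxima: Left → 10, Center → -1, Right → 10; minimax = -1.
maximin = minimax = -1, so a saddle point exists.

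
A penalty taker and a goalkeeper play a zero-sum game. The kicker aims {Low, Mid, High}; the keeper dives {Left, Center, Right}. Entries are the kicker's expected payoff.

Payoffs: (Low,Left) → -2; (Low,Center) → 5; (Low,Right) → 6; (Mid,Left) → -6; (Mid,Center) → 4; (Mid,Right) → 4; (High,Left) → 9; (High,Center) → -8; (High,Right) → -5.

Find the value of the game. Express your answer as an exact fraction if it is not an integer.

Row minima: Low → -2, Mid → -6, High → -8; maximin = -2.
Column maxima: Left → 9, Center → 5, Right → 6; minimax = 5.
-2 ≠ 5, so there is no saddle point; optimal play is mixed.
Mid is strictly dominated by Low, so the kicker never plays it.
With Mid eliminated, Right is strictly dominated by Center (it gives the kicker strictly more in every remaining row), so the keeper never plays it.
On the remaining 2×2 (Low, High vs Left, Center):
Let the kicker play Low with probability p. Expected payoff against Left: (-2)p + 9(1−p) = −11p + 9; against Center: 5p + (-8)(1−p) = 13p − 8.
Setting these equal: −11p + 9 = 13p − 8 ⇒ −24p = -17 ⇒ p = 17/24, and the value is (-11)·(17/24) + 9 = 29/24.
For the keeper: with q = P(Left), equating Low's and High's payoffs gives −7q + 5 = 17q − 8 ⇒ q = 13/24.

29/24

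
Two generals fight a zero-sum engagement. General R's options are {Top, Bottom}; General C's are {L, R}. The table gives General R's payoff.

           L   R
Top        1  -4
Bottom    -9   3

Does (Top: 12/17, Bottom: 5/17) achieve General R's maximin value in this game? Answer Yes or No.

Against L this mix gives (12/17)·1 + (5/17)·(-9) = -33/17.
Against R this mix gives (12/17)·(-4) + (5/17)·3 = -33/17.
All of General C's active replies (L, R) yield -33/17, and no column does worse for General R. The mix makes General C indifferent and guarantees -33/17, so it is optimal.

Yes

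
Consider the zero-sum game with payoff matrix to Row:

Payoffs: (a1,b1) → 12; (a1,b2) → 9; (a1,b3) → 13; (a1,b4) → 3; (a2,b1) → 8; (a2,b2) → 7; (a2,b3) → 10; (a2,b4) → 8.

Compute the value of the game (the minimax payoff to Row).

Row minima: a1 → 3, a2 → 7; maximin = 7.
Column maxima: b1 → 12, b2 → 9, b3 → 13, b4 → 8; minimax = 8.
7 ≠ 8, so there is no saddle point; optimal play is mixed.
b1 is strictly dominated by b2 (it gives Row strictly more in every row), so Column never plays it.
b3 is strictly dominated by b2 (it gives Row strictly more in every row), so Column never plays it.
On the remaining 2×2 (a1, a2 vs b2, b4):
Let Row play a1 with probability p. Expected payoff against b2: 9p + 7(1−p) = 2p + 7; against b4: 3p + 8(1−p) = −5p + 8.
Setting these equal: 2p + 7 = −5p + 8 ⇒ 7p = 1 ⇒ p = 1/7, and the value is (2)·(1/7) + 7 = 51/7.
For Column: with q = P(b2), equating a1's and a2's payoffs gives 6q + 3 = −q + 8 ⇒ q = 5/7.

51/7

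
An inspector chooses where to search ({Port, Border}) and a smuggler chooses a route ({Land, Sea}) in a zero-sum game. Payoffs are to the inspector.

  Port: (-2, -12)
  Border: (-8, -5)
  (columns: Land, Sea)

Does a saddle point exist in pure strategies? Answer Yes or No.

Row minima: Port → -12, Border → -8; maximin = -8.
Column maxima: Land → -2, Sea → -5; minimax = -5.
-8 ≠ -5, so no pure-strategy equilibrium exists.

No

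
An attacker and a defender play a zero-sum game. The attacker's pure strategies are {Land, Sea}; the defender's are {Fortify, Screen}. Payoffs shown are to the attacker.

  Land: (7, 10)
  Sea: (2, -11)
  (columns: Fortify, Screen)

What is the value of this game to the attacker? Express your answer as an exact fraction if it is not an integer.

Row minima: Land → 7, Sea → -11; maximin = 7.
Column maxima: Fortify → 7, Screen → 10; minimax = 7.
Since maximin = minimax = 7, there is a saddle point and the value is 7.

7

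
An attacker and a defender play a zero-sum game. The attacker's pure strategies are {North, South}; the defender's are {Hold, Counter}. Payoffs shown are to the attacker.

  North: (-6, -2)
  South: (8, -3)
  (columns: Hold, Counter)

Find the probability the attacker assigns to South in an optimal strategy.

4/15

Row minima: North → -6, South → -3; maximin = -3.
Column maxima: Hold → 8, Counter → -2; minimax = -2.
-3 ≠ -2, so there is no saddle point; optimal play is mixed.
Let the attacker play North with probability p. Expected payoff against Hold: (-6)p + 8(1−p) = −14p + 8; against Counter: (-2)p + (-3)(1−p) = p − 3.
Setting these equal: −14p + 8 = p − 3 ⇒ −15p = -11 ⇒ p = 11/15, and the value is (-14)·(11/15) + 8 = -34/15.
For the defender: with q = P(Hold), equating North's and South's payoffs gives −4q − 2 = 11q − 3 ⇒ q = 1/15.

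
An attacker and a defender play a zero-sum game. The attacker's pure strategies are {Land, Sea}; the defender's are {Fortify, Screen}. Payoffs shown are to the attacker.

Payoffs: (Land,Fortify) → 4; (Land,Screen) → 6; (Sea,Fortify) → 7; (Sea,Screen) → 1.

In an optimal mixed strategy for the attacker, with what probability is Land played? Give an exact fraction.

3/4

Row minima: Land → 4, Sea → 1; maximin = 4.
Column maxima: Fortify → 7, Screen → 6; minimax = 6.
4 ≠ 6, so there is no saddle point; optimal play is mixed.
Let the attacker play Land with probability p. Expected payoff against Fortify: 4p + 7(1−p) = −3p + 7; against Screen: 6p + 1(1−p) = 5p + 1.
Setting these equal: −3p + 7 = 5p + 1 ⇒ −8p = -6 ⇒ p = 3/4, and the value is (-3)·(3/4) + 7 = 19/4.
For the defender: with q = P(Fortify), equating Land's and Sea's payoffs gives −2q + 6 = 6q + 1 ⇒ q = 5/8.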